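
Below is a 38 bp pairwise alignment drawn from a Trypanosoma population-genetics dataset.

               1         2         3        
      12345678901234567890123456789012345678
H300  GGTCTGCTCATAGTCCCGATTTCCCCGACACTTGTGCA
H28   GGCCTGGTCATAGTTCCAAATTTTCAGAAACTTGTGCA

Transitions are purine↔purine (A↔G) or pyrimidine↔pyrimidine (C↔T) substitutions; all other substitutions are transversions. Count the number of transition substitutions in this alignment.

The sequences differ at positions 3 (T/C, transition), 7 (C/G, transversion), 15 (C/T, transition), 18 (G/A, transition), 20 (T/A, transversion), 23 (C/T, transition), 24 (C/T, transition), 26 (C/A, transversion), 29 (C/A, transversion).
Of the 9 differences, 5 transitions and 4 transversions, so the answer is 5.

5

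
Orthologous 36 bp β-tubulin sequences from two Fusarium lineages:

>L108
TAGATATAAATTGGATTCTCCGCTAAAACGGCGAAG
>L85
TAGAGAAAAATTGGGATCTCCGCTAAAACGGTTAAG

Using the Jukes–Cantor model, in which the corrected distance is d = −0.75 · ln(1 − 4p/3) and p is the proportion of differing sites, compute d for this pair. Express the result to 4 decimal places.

The sequences differ at positions 5 (T/G), 7 (T/A), 15 (A/G), 16 (T/A), 32 (C/T), 33 (G/T).
p = 6/36 = 0.166667.
d = −0.75 · ln(1 − (4/3)·0.166667) = −0.75 · ln(0.777777) = −0.75 · (-0.251315) = 0.1885.

0.1885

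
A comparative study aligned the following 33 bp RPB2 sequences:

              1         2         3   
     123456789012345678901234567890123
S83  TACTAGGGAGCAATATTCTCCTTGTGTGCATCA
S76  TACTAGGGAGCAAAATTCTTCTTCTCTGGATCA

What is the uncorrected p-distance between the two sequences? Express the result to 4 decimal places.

0.1515

Differing sites — 14:T/A; 20:C/T; 24:G/C; 26:G/C; 29:C/G.
There are 5 differences over 33 sites, so p = 5/33 = 0.1515.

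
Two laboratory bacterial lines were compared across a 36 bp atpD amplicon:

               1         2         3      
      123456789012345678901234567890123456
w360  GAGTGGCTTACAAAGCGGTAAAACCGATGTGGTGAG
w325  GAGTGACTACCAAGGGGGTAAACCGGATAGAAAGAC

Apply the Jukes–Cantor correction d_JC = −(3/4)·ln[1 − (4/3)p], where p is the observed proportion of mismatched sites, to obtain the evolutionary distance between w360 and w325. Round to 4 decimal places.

0.4926

The sequences differ at positions 6 (G/A), 9 (T/A), 10 (A/C), 14 (A/G), 16 (C/G), 23 (A/C), 25 (C/G), 29 (G/A), 30 (T/G), 31 (G/A), 32 (G/A), 33 (T/A), 36 (G/C).
p = 13/36 = 0.361111.
d = −0.75 · ln(1 − (4/3)·0.361111) = −0.75 · ln(0.518519) = −0.75 · (-0.656779) = 0.4926.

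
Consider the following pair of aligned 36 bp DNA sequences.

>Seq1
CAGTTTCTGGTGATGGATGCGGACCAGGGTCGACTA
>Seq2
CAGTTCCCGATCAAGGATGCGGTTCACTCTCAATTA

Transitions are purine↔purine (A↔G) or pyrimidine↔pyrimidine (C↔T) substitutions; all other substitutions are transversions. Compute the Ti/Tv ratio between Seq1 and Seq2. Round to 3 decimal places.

Mismatches occur at site 6 (T→C, transition), site 8 (T→C, transition), site 10 (G→A, transition), site 12 (G→C, transversion), site 14 (T→A, transversion), site 23 (A→T, transversion), site 24 (C→T, transition), site 27 (G→C, transversion), site 28 (G→T, transversion), site 29 (G→C, transversion), site 32 (G→A, transition), site 34 (C→T, transition).
Of the 12 differences, 6 transitions and 6 transversions, so Ti/Tv = 6/6 = 1.000.

1.000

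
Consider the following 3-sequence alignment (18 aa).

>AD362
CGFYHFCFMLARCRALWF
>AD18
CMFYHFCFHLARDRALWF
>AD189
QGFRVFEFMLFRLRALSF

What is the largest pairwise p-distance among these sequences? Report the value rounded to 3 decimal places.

0.500

Pairwise Hamming distances:
  AD362 vs AD18: 3
  AD362 vs AD189: 7
  AD18 vs AD189: 9
The largest is 9 mismatches, between AD18 and AD189; p = 9/18 = 0.500.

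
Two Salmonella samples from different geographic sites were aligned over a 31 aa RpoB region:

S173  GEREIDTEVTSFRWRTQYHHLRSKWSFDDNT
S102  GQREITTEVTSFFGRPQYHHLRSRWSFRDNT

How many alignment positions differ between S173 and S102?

Differing sites — 2:E/Q; 6:D/T; 13:R/F; 14:W/G; 16:T/P; 24:K/R; 28:D/R.
That gives 7 mismatches out of 31 aligned sites, so the Hamming distance is 7.

7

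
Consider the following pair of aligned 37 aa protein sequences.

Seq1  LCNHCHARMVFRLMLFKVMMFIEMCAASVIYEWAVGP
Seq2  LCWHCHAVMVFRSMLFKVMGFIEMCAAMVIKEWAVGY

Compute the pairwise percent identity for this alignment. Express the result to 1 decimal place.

The sequences differ at positions 3 (N/W), 8 (R/V), 13 (L/S), 20 (M/G), 28 (S/M), 31 (Y/K), 37 (P/Y).
30 of the 37 sites match, so the percent identity is 30/37 × 100 = 81.1%.

81.1%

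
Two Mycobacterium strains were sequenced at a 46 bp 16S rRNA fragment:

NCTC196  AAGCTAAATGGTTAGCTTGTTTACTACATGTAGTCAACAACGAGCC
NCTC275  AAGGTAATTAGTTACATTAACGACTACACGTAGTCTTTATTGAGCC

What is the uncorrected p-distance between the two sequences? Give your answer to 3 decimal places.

Differing sites — 4:C/G; 8:A/T; 10:G/A; 15:G/C; 16:C/A; 19:G/A; 20:T/A; 21:T/C; 22:T/G; 29:T/C; 36:A/T; 37:A/T; 38:C/T; 40:A/T; 41:C/T.
There are 15 differences over 46 sites, so p = 15/46 = 0.326.

0.326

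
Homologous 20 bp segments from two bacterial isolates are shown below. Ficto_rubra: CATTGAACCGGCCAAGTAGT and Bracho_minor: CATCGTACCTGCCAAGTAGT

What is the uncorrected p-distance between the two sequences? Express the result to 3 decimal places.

The sequences differ at positions 4 (T/C), 6 (A/T), 10 (G/T).
There are 3 differences over 20 sites, so p = 3/20 = 0.150.

0.150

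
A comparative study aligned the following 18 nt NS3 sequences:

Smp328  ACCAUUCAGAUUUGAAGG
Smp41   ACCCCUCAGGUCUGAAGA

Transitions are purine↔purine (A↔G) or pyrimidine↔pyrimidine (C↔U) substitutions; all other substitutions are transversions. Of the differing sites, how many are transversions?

Mismatches occur at site 4 (A→C, transversion), site 5 (U→C, transition), site 10 (A→G, transition), site 12 (U→C, transition), site 18 (G→A, transition).
Of the 5 differences, 4 transitions and 1 transversion, so the answer is 1.

1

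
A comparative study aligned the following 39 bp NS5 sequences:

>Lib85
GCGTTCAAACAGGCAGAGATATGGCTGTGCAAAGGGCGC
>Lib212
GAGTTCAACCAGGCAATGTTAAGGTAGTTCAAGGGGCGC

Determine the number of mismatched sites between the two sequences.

The sequences differ at positions 2 (C/A), 9 (A/C), 16 (G/A), 17 (A/T), 19 (A/T), 22 (T/A), 25 (C/T), 26 (T/A), 29 (G/T), 33 (A/G).
That gives 10 mismatches out of 39 aligned sites, so the Hamming distance is 10.

10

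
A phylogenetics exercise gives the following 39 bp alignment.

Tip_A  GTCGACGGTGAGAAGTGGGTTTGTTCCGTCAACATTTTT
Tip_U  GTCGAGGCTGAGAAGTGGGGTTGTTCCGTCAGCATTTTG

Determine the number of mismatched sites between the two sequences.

Differing sites — 6:C/G; 8:G/C; 20:T/G; 32:A/G; 39:T/G.
That gives 5 mismatches out of 39 aligned sites, so the Hamming distance is 5.

5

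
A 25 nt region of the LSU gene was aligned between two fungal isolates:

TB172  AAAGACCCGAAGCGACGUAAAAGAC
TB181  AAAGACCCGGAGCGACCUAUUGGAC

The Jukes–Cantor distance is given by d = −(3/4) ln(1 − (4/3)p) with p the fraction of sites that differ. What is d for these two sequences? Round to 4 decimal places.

0.2326

Differing sites — 10:A/G; 17:G/C; 20:A/U; 21:A/U; 22:A/G.
p = 5/25 = 0.200000.
d = −0.75 · ln(1 − (4/3)·0.200000) = −0.75 · ln(0.733333) = −0.75 · (-0.310155) = 0.2326.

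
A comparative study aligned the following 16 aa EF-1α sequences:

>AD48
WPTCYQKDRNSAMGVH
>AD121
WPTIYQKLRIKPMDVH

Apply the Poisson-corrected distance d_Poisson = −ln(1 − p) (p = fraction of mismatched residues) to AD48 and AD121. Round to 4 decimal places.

Mismatches occur at site 4 (C/I), site 8 (D/L), site 10 (N/I), site 11 (S/K), site 12 (A/P), site 14 (G/D).
p = 6/16 = 0.375000.
d = −ln(1 − 0.375000) = −ln(0.625000) = 0.4700.

0.4700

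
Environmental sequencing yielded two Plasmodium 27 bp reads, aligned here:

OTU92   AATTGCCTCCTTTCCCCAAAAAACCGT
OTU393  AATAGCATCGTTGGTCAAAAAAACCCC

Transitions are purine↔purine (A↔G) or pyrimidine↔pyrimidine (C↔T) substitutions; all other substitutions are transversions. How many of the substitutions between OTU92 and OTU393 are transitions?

2

Differing sites — 4:T/A (Tv); 7:C/A (Tv); 10:C/G (Tv); 13:T/G (Tv); 14:C/G (Tv); 15:C/T (Ti); 17:C/A (Tv); 26:G/C (Tv); 27:T/C (Ti).
Of the 9 differences, 2 transitions and 7 transversions, so the answer is 2.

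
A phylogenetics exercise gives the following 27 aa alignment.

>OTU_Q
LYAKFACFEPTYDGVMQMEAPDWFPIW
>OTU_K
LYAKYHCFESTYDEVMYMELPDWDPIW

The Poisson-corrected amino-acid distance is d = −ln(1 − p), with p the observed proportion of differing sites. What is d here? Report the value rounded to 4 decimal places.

0.3001

Differing sites — 5:F/Y; 6:A/H; 10:P/S; 14:G/E; 17:Q/Y; 20:A/L; 24:F/D.
p = 7/27 = 0.259259.
d = −ln(1 − 0.259259) = −ln(0.740741) = 0.3001.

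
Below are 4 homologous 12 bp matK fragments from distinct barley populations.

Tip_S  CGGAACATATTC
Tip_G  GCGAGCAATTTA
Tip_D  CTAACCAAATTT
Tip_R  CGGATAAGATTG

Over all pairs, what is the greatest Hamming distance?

Pairwise Hamming distances:
  Tip_S vs Tip_G: 6
  Tip_S vs Tip_D: 5
  Tip_S vs Tip_R: 4
  Tip_G vs Tip_D: 6
  Tip_G vs Tip_R: 7
  Tip_D vs Tip_R: 6
The largest is 7, between Tip_G and Tip_R.

7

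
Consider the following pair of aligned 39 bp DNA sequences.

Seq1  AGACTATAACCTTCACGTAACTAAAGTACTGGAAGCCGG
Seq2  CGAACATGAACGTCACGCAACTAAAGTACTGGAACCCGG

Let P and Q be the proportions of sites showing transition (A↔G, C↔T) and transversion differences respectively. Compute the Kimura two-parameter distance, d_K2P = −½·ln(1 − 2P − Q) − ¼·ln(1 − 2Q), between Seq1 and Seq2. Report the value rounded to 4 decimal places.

0.2397

The sequences differ at positions 1 (A/C, transversion), 4 (C/A, transversion), 5 (T/C, transition), 8 (A/G, transition), 10 (C/A, transversion), 12 (T/G, transversion), 18 (T/C, transition), 35 (G/C, transversion).
Of the 8 differences, 3 transitions and 5 transversions over 39 sites: P = 3/39 = 0.076923, Q = 5/39 = 0.128205.
d = −0.5·ln(0.717949) − 0.25·ln(0.743590) = −0.5·(-0.331357) − 0.25·(-0.296265) = 0.2397.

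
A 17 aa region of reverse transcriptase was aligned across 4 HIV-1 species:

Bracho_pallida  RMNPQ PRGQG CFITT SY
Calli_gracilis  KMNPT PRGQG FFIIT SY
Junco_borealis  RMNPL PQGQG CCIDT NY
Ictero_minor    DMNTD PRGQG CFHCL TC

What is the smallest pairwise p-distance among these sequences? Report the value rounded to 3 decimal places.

0.235

Pairwise Hamming distances:
  Bracho_pallida vs Calli_gracilis: 4
  Bracho_pallida vs Junco_borealis: 5
  Bracho_pallida vs Ictero_minor: 8
  Calli_gracilis vs Junco_borealis: 7
  Calli_gracilis vs Ictero_minor: 9
  Junco_borealis vs Ictero_minor: 10
The smallest is 4 mismatches, between Bracho_pallida and Calli_gracilis; p = 4/17 = 0.235.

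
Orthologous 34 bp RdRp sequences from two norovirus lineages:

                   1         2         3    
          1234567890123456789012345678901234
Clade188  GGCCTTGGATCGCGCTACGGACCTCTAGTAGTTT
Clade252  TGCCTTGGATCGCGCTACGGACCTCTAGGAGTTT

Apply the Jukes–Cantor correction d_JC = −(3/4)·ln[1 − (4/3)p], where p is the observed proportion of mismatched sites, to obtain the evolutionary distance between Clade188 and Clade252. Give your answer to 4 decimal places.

0.0613

The sequences differ at positions 1 (G/T), 29 (T/G).
p = 2/34 = 0.058824.
d = −0.75 · ln(1 − (4/3)·0.058824) = −0.75 · ln(0.921568) = −0.75 · (-0.081679) = 0.0613.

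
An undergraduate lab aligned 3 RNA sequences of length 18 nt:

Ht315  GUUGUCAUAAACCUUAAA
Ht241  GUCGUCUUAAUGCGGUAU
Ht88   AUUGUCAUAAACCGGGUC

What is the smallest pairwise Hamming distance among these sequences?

Pairwise Hamming distances:
  Ht315 vs Ht241: 8
  Ht315 vs Ht88: 6
  Ht241 vs Ht88: 8
The smallest is 6, between Ht315 and Ht88.

6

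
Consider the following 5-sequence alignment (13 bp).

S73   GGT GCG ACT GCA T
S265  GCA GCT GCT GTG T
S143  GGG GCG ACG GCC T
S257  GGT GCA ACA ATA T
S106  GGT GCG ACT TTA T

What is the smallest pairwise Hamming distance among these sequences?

Pairwise Hamming distances:
  S73 vs S265: 6
  S73 vs S143: 3
  S73 vs S257: 4
  S73 vs S106: 2
  S265 vs S143: 7
  S265 vs S257: 7
  S265 vs S106: 6
  S143 vs S257: 6
  S143 vs S106: 5
  S257 vs S106: 3
The smallest is 2, between S73 and S106.

2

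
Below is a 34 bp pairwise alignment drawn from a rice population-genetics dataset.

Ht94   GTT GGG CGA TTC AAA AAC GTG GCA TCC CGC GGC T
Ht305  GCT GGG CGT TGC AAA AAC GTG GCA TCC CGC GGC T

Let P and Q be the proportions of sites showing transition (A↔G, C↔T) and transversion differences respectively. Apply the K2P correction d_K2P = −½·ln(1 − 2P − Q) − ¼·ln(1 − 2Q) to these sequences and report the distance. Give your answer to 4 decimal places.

The sequences differ at positions 2 (T/C, transition), 9 (A/T, transversion), 11 (T/G, transversion).
Of the 3 differences, 1 transition and 2 transversions over 34 sites: P = 1/34 = 0.029412, Q = 2/34 = 0.058824.
d = −0.5·ln(0.882352) − 0.25·ln(0.882352) = −0.5·(-0.125164) − 0.25·(-0.125164) = 0.0939.

0.0939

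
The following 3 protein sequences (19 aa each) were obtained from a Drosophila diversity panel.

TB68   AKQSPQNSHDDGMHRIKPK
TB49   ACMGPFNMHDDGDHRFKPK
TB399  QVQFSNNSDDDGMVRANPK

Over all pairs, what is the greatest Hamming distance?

Pairwise Hamming distances:
  TB68 vs TB49: 7
  TB68 vs TB399: 9
  TB49 vs TB399: 12
The largest is 12, between TB49 and TB399.

12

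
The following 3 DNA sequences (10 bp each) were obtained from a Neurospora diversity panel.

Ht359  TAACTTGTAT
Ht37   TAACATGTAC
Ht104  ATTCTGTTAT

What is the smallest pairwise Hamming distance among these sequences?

Pairwise Hamming distances:
  Ht359 vs Ht37: 2
  Ht359 vs Ht104: 5
  Ht37 vs Ht104: 7
The smallest is 2, between Ht359 and Ht37.

2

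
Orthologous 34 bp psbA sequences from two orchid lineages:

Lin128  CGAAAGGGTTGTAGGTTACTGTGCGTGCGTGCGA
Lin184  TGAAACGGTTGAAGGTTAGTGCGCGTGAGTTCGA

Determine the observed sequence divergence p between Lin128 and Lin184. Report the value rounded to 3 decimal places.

The sequences differ at positions 1 (C/T), 6 (G/C), 12 (T/A), 19 (C/G), 22 (T/C), 28 (C/A), 31 (G/T).
There are 7 differences over 34 sites, so p = 7/34 = 0.206.

0.206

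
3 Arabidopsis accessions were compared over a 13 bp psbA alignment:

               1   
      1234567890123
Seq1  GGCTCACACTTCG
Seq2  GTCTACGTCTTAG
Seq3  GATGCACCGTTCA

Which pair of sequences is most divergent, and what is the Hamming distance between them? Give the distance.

10

Pairwise Hamming distances:
  Seq1 vs Seq2: 6
  Seq1 vs Seq3: 6
  Seq2 vs Seq3: 10
The largest is 10, between Seq2 and Seq3.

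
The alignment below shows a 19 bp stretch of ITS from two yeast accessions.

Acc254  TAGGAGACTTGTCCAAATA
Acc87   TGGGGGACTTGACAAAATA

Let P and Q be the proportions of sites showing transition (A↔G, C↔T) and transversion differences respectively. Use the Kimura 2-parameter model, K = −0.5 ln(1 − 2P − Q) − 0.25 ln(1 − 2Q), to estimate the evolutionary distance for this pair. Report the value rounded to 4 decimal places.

0.2488

Differing sites — 2:A/G (Ti); 5:A/G (Ti); 12:T/A (Tv); 14:C/A (Tv).
Of the 4 differences, 2 transitions and 2 transversions over 19 sites: P = 2/19 = 0.105263, Q = 2/19 = 0.105263.
d = −0.5·ln(0.684211) − 0.25·ln(0.789474) = −0.5·(-0.379489) − 0.25·(-0.236388) = 0.2488.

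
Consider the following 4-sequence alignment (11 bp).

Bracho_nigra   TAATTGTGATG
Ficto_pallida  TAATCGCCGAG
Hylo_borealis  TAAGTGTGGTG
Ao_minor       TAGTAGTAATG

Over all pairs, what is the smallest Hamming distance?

2

Pairwise Hamming distances:
  Bracho_nigra vs Ficto_pallida: 5
  Bracho_nigra vs Hylo_borealis: 2
  Bracho_nigra vs Ao_minor: 3
  Ficto_pallida vs Hylo_borealis: 5
  Ficto_pallida vs Ao_minor: 6
  Hylo_borealis vs Ao_minor: 5
The smallest is 2, between Bracho_nigra and Hylo_borealis.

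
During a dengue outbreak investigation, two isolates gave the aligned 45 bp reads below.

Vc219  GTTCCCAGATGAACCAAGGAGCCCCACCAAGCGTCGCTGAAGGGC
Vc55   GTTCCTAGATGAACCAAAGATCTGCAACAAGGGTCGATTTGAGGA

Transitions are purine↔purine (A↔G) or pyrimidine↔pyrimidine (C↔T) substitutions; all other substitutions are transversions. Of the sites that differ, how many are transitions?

5

Mismatches occur at site 6 (C↔T, transition), site 18 (G↔A, transition), site 21 (G↔T, transversion), site 23 (C↔T, transition), site 24 (C↔G, transversion), site 27 (C↔A, transversion), site 32 (C↔G, transversion), site 37 (C↔A, transversion), site 39 (G↔T, transversion), site 40 (A↔T, transversion), site 41 (A↔G, transition), site 42 (G↔A, transition), site 45 (C↔A, transversion).
Of the 13 differences, 5 transitions and 8 transversions, so the answer is 5.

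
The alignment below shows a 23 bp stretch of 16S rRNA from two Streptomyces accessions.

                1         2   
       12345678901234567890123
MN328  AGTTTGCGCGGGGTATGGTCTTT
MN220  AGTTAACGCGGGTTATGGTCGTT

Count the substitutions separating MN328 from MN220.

Mismatches occur at site 5 (T/A), site 6 (G/A), site 13 (G/T), site 21 (T/G).
That gives 4 mismatches out of 23 aligned sites, so the Hamming distance is 4.

4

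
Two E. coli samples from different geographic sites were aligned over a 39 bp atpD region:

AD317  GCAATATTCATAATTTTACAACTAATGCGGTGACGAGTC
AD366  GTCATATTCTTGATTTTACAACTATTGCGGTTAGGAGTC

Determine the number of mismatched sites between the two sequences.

7

Differing sites — 2:C/T; 3:A/C; 10:A/T; 12:A/G; 25:A/T; 32:G/T; 34:C/G.
That gives 7 mismatches out of 39 aligned sites, so the Hamming distance is 7.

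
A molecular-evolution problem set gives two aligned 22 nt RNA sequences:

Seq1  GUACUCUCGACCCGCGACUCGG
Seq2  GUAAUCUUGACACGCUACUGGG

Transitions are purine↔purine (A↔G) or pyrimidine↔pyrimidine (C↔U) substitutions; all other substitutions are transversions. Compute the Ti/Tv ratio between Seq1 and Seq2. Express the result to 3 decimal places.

Differing sites — 4:C/A (Tv); 8:C/U (Ti); 12:C/A (Tv); 16:G/U (Tv); 20:C/G (Tv).
Of the 5 differences, 1 transition and 4 transversions, so Ti/Tv = 1/4 = 0.250.

0.250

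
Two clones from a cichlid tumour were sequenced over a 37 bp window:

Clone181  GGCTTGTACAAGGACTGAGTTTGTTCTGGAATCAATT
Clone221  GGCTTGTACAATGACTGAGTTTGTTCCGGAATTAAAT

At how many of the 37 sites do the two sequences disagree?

4

Mismatches occur at site 12 (G↔T), site 27 (T↔C), site 33 (C↔T), site 36 (T↔A).
That gives 4 mismatches out of 37 aligned sites, so the Hamming distance is 4.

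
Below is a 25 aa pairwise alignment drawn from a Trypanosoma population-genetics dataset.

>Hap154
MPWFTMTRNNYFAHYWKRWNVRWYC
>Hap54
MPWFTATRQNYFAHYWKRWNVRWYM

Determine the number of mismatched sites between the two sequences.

3

Mismatches occur at site 6 (M→A), site 9 (N→Q), site 25 (C→M).
That gives 3 mismatches out of 25 aligned sites, so the Hamming distance is 3.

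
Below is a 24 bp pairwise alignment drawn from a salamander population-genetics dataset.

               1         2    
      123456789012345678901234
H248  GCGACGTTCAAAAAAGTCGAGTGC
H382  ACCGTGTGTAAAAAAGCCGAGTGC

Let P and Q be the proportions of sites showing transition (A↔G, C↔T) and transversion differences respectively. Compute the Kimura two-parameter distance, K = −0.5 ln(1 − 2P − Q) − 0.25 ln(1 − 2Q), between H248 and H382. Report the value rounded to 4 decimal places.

0.3922

The sequences differ at positions 1 (G/A, transition), 3 (G/C, transversion), 4 (A/G, transition), 5 (C/T, transition), 8 (T/G, transversion), 9 (C/T, transition), 17 (T/C, transition).
Of the 7 differences, 5 transitions and 2 transversions over 24 sites: P = 5/24 = 0.208333, Q = 2/24 = 0.083333.
d = −0.5·ln(0.500001) − 0.25·ln(0.833334) = −0.5·(-0.693145) − 0.25·(-0.182321) = 0.3922.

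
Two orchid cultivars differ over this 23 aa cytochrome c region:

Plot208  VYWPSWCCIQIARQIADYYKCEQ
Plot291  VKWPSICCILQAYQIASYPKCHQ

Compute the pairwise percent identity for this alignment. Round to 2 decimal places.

Differing sites — 2:Y/K; 6:W/I; 10:Q/L; 11:I/Q; 13:R/Y; 17:D/S; 19:Y/P; 22:E/H.
15 of the 23 sites match, so the percent identity is 15/23 × 100 = 65.22%.

65.22%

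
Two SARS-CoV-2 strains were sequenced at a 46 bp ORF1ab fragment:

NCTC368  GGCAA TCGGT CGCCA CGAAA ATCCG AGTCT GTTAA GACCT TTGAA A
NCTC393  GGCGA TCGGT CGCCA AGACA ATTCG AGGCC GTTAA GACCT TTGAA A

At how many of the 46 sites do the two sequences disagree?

Mismatches occur at site 4 (A→G), site 16 (C→A), site 19 (A→C), site 23 (C→T), site 28 (T→G), site 30 (T→C).
That gives 6 mismatches out of 46 aligned sites, so the Hamming distance is 6.

6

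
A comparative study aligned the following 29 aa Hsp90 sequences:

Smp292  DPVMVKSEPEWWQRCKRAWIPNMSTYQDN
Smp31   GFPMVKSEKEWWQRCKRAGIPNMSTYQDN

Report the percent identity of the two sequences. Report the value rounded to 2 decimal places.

The sequences differ at positions 1 (D/G), 2 (P/F), 3 (V/P), 9 (P/K), 19 (W/G).
24 of the 29 sites match, so the percent identity is 24/29 × 100 = 82.76%.

82.76%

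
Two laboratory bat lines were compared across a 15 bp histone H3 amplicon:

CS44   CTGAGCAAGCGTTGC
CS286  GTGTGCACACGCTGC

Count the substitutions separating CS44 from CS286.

5

Mismatches occur at site 1 (C/G), site 4 (A/T), site 8 (A/C), site 9 (G/A), site 12 (T/C).
That gives 5 mismatches out of 15 aligned sites, so the Hamming distance is 5.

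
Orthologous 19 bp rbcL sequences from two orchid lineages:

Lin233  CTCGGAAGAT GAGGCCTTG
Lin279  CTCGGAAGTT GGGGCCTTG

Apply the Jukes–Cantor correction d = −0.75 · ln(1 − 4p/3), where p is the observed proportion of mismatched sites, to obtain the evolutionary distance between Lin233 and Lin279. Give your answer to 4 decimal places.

The sequences differ at positions 9 (A/T), 12 (A/G).
p = 2/19 = 0.105263.
d = −0.75 · ln(1 − (4/3)·0.105263) = −0.75 · ln(0.859649) = −0.75 · (-0.151231) = 0.1134.

0.1134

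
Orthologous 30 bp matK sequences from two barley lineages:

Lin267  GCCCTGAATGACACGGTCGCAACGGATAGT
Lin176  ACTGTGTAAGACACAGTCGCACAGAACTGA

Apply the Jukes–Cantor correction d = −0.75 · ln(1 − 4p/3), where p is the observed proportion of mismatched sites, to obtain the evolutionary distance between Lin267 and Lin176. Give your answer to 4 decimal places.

0.5716

Mismatches occur at site 1 (G/A), site 3 (C/T), site 4 (C/G), site 7 (A/T), site 9 (T/A), site 15 (G/A), site 22 (A/C), site 23 (C/A), site 25 (G/A), site 27 (T/C), site 28 (A/T), site 30 (T/A).
p = 12/30 = 0.400000.
d = −0.75 · ln(1 − (4/3)·0.400000) = −0.75 · ln(0.466667) = −0.75 · (-0.762139) = 0.5716.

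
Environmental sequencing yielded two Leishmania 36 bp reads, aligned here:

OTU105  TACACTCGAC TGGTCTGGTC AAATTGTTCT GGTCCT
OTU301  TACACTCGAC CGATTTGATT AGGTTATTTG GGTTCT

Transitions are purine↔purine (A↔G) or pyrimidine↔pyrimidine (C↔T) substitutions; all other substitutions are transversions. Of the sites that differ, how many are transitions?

10

Mismatches occur at site 11 (T→C, transition), site 13 (G→A, transition), site 15 (C→T, transition), site 18 (G→A, transition), site 20 (C→T, transition), site 22 (A→G, transition), site 23 (A→G, transition), site 26 (G→A, transition), site 29 (C→T, transition), site 30 (T→G, transversion), site 34 (C→T, transition).
Of the 11 differences, 10 transitions and 1 transversion, so the answer is 10.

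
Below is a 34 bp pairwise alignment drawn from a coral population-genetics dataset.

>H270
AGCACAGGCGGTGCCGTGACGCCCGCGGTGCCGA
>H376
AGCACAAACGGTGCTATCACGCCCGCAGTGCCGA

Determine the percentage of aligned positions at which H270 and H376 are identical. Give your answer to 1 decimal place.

Differing sites — 7:G/A; 8:G/A; 15:C/T; 16:G/A; 18:G/C; 27:G/A.
28 of the 34 sites match, so the percent identity is 28/34 × 100 = 82.4%.

82.4%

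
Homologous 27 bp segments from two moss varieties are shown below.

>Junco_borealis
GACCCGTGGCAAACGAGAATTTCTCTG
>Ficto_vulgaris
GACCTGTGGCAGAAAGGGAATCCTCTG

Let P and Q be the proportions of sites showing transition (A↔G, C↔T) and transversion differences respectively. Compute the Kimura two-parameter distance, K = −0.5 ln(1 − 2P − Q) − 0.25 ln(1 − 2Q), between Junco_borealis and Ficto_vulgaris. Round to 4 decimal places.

Differing sites — 5:C/T (Ti); 12:A/G (Ti); 14:C/A (Tv); 15:G/A (Ti); 16:A/G (Ti); 18:A/G (Ti); 20:T/A (Tv); 22:T/C (Ti).
Of the 8 differences, 6 transitions and 2 transversions over 27 sites: P = 6/27 = 0.222222, Q = 2/27 = 0.074074.
d = −0.5·ln(0.481482) − 0.25·ln(0.851852) = −0.5·(-0.730886) − 0.25·(-0.160342) = 0.4055.

0.4055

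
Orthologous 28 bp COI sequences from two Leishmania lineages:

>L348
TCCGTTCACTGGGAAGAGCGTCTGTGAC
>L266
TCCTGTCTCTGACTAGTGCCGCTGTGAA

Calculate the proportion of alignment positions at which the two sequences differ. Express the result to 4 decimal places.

The sequences differ at positions 4 (G/T), 5 (T/G), 8 (A/T), 12 (G/A), 13 (G/C), 14 (A/T), 17 (A/T), 20 (G/C), 21 (T/G), 28 (C/A).
There are 10 differences over 28 sites, so p = 10/28 = 0.3571.

0.3571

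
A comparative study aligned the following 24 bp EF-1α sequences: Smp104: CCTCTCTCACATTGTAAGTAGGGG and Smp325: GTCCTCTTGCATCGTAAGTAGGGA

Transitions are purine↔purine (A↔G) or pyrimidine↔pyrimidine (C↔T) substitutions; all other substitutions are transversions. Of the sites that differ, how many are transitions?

The sequences differ at positions 1 (C/G, transversion), 2 (C/T, transition), 3 (T/C, transition), 8 (C/T, transition), 9 (A/G, transition), 13 (T/C, transition), 24 (G/A, transition).
Of the 7 differences, 6 transitions and 1 transversion, so the answer is 6.

6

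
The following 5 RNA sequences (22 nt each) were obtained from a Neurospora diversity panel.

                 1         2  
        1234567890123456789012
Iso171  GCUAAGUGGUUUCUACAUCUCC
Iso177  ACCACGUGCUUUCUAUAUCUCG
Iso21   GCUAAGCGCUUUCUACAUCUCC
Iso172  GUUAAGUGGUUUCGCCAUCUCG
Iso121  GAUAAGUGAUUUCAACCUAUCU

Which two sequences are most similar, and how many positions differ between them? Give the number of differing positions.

2

Pairwise Hamming distances:
  Iso171 vs Iso177: 6
  Iso171 vs Iso21: 2
  Iso171 vs Iso172: 4
  Iso171 vs Iso121: 6
  Iso177 vs Iso21: 6
  Iso177 vs Iso172: 8
  Iso177 vs Iso121: 10
  Iso21 vs Iso172: 6
  Iso21 vs Iso121: 7
  Iso172 vs Iso121: 7
The smallest is 2, between Iso171 and Iso21.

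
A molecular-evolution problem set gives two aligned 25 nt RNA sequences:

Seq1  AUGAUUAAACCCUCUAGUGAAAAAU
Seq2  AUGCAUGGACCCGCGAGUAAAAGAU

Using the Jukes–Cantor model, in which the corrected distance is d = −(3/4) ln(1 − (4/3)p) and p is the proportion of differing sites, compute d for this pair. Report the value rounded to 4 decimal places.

Mismatches occur at site 4 (A→C), site 5 (U→A), site 7 (A→G), site 8 (A→G), site 13 (U→G), site 15 (U→G), site 19 (G→A), site 23 (A→G).
p = 8/25 = 0.320000.
d = −0.75 · ln(1 − (4/3)·0.320000) = −0.75 · ln(0.573333) = −0.75 · (-0.556289) = 0.4172.

0.4172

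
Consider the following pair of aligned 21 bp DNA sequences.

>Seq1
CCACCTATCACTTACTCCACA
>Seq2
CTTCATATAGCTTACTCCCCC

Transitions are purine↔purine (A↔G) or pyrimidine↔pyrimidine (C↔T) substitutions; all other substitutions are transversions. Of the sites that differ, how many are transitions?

2

Differing sites — 2:C/T (Ti); 3:A/T (Tv); 5:C/A (Tv); 9:C/A (Tv); 10:A/G (Ti); 19:A/C (Tv); 21:A/C (Tv).
Of the 7 differences, 2 transitions and 5 transversions, so the answer is 2.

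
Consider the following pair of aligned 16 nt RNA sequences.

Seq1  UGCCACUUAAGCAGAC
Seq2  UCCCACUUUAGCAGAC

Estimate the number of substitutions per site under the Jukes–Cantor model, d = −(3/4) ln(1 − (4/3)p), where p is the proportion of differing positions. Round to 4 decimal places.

0.1367

The sequences differ at positions 2 (G/C), 9 (A/U).
p = 2/16 = 0.125000.
d = −0.75 · ln(1 − (4/3)·0.125000) = −0.75 · ln(0.833333) = −0.75 · (-0.182322) = 0.1367.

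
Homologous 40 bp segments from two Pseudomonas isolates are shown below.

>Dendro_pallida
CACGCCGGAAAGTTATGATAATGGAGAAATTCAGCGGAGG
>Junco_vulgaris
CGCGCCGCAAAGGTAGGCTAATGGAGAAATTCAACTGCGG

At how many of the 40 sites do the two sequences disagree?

Differing sites — 2:A/G; 8:G/C; 13:T/G; 16:T/G; 18:A/C; 34:G/A; 36:G/T; 38:A/C.
That gives 8 mismatches out of 40 aligned sites, so the Hamming distance is 8.

8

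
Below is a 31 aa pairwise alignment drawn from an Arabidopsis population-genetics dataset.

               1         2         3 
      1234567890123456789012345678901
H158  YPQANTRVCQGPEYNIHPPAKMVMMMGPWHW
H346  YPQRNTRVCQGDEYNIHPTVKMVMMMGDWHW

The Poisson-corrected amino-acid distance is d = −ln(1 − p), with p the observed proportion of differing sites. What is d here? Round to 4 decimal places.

Differing sites — 4:A/R; 12:P/D; 19:P/T; 20:A/V; 28:P/D.
p = 5/31 = 0.161290.
d = −ln(1 − 0.161290) = −ln(0.838710) = 0.1759.

0.1759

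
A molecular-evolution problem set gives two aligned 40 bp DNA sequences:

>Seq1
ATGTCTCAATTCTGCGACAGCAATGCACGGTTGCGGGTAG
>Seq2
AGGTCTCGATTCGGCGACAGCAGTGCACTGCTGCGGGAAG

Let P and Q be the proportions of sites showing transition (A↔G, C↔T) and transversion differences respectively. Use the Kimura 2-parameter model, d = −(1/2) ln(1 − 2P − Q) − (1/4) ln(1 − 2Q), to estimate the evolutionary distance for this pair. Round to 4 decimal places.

0.1996

Mismatches occur at site 2 (T↔G, transversion), site 8 (A↔G, transition), site 13 (T↔G, transversion), site 23 (A↔G, transition), site 29 (G↔T, transversion), site 31 (T↔C, transition), site 38 (T↔A, transversion).
Of the 7 differences, 3 transitions and 4 transversions over 40 sites: P = 3/40 = 0.075000, Q = 4/40 = 0.100000.
d = −0.5·ln(0.750000) − 0.25·ln(0.800000) = −0.5·(-0.287682) − 0.25·(-0.223144) = 0.1996.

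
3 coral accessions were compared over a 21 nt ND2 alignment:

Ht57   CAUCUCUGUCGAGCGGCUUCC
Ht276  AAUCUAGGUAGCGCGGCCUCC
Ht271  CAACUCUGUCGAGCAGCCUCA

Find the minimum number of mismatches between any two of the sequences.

4

Pairwise Hamming distances:
  Ht57 vs Ht276: 6
  Ht57 vs Ht271: 4
  Ht276 vs Ht271: 8
The smallest is 4, between Ht57 and Ht271.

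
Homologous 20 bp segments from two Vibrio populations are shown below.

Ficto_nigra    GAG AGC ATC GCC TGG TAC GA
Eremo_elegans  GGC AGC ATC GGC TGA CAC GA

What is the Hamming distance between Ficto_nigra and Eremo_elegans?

Differing sites — 2:A/G; 3:G/C; 11:C/G; 15:G/A; 16:T/C.
That gives 5 mismatches out of 20 aligned sites, so the Hamming distance is 5.

5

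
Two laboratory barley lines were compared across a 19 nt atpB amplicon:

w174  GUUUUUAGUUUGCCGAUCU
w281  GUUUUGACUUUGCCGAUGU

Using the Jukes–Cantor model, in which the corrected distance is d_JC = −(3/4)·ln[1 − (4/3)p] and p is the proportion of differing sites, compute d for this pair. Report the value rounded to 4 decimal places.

The sequences differ at positions 6 (U/G), 8 (G/C), 18 (C/G).
p = 3/19 = 0.157895.
d = −0.75 · ln(1 − (4/3)·0.157895) = −0.75 · ln(0.789473) = −0.75 · (-0.236390) = 0.1773.

0.1773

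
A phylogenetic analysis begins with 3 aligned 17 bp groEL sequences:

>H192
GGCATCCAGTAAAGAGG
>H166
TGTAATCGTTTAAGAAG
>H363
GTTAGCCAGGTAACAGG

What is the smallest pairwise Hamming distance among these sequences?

6

Pairwise Hamming distances:
  H192 vs H166: 8
  H192 vs H363: 6
  H166 vs H363: 9
The smallest is 6, between H192 and H363.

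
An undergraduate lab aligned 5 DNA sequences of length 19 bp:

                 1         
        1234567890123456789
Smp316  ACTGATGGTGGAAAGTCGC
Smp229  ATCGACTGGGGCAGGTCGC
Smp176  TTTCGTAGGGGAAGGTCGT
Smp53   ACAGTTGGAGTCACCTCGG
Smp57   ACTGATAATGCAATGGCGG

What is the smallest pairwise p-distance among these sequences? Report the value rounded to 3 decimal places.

0.316

Pairwise Hamming distances:
  Smp316 vs Smp229: 7
  Smp316 vs Smp176: 8
  Smp316 vs Smp53: 8
  Smp316 vs Smp57: 6
  Smp229 vs Smp176: 8
  Smp229 vs Smp53: 10
  Smp229 vs Smp57: 11
  Smp176 vs Smp53: 12
  Smp176 vs Smp57: 10
  Smp53 vs Smp57: 10
The smallest is 6 mismatches, between Smp316 and Smp57; p = 6/19 = 0.316.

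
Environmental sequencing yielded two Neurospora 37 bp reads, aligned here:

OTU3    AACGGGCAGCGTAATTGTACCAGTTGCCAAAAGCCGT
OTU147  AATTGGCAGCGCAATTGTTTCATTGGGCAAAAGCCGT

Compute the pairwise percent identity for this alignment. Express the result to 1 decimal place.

Differing sites — 3:C/T; 4:G/T; 12:T/C; 19:A/T; 20:C/T; 23:G/T; 25:T/G; 27:C/G.
29 of the 37 sites match, so the percent identity is 29/37 × 100 = 78.4%.

78.4%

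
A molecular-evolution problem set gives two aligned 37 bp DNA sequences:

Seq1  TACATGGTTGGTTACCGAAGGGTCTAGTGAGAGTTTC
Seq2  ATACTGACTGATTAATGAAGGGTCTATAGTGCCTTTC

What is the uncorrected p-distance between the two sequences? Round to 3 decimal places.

0.378

Differing sites — 1:T/A; 2:A/T; 3:C/A; 4:A/C; 7:G/A; 8:T/C; 11:G/A; 15:C/A; 16:C/T; 27:G/T; 28:T/A; 30:A/T; 32:A/C; 33:G/C.
There are 14 differences over 37 sites, so p = 14/37 = 0.378.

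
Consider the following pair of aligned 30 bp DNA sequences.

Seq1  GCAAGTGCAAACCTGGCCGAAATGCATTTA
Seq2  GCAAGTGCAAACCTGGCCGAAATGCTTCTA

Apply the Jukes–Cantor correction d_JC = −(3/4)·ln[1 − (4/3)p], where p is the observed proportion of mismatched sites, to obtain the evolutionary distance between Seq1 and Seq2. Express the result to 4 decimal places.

Differing sites — 26:A/T; 28:T/C.
p = 2/30 = 0.066667.
d = −0.75 · ln(1 − (4/3)·0.066667) = −0.75 · ln(0.911111) = −0.75 · (-0.093091) = 0.0698.

0.0698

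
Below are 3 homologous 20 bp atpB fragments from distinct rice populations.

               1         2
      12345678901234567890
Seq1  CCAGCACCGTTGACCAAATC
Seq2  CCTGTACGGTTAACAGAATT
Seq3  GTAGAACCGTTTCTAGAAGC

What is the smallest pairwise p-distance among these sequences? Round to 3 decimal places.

0.350

Pairwise Hamming distances:
  Seq1 vs Seq2: 7
  Seq1 vs Seq3: 9
  Seq2 vs Seq3: 10
The smallest is 7 mismatches, between Seq1 and Seq2; p = 7/20 = 0.350.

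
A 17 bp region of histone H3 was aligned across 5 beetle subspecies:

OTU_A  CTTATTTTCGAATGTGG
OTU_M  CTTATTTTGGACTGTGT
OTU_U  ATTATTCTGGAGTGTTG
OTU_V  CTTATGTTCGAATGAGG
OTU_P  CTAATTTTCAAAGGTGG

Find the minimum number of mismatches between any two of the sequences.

2

Pairwise Hamming distances:
  OTU_A vs OTU_M: 3
  OTU_A vs OTU_U: 5
  OTU_A vs OTU_V: 2
  OTU_A vs OTU_P: 3
  OTU_M vs OTU_U: 5
  OTU_M vs OTU_V: 5
  OTU_M vs OTU_P: 6
  OTU_U vs OTU_V: 7
  OTU_U vs OTU_P: 8
  OTU_V vs OTU_P: 5
The smallest is 2, between OTU_A and OTU_V.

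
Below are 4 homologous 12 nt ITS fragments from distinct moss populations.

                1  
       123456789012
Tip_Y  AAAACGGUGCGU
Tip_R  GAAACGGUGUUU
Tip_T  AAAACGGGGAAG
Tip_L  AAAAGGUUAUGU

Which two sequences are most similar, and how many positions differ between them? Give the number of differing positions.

3

Pairwise Hamming distances:
  Tip_Y vs Tip_R: 3
  Tip_Y vs Tip_T: 4
  Tip_Y vs Tip_L: 4
  Tip_R vs Tip_T: 5
  Tip_R vs Tip_L: 5
  Tip_T vs Tip_L: 7
The smallest is 3, between Tip_Y and Tip_R.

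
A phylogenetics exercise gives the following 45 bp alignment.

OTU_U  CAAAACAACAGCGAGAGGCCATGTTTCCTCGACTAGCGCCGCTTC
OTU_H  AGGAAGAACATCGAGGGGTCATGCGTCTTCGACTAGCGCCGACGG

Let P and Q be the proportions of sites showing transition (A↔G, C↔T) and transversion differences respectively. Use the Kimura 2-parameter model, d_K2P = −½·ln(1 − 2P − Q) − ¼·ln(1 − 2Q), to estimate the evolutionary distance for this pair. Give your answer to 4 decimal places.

Mismatches occur at site 1 (C→A, transversion), site 2 (A→G, transition), site 3 (A→G, transition), site 6 (C→G, transversion), site 11 (G→T, transversion), site 16 (A→G, transition), site 19 (C→T, transition), site 24 (T→C, transition), site 25 (T→G, transversion), site 28 (C→T, transition), site 42 (C→A, transversion), site 43 (T→C, transition), site 44 (T→G, transversion), site 45 (C→G, transversion).
Of the 14 differences, 7 transitions and 7 transversions over 45 sites: P = 7/45 = 0.155556, Q = 7/45 = 0.155556.
d = −0.5·ln(0.533332) − 0.25·ln(0.688888) = −0.5·(-0.628611) − 0.25·(-0.372677) = 0.4075.

0.4075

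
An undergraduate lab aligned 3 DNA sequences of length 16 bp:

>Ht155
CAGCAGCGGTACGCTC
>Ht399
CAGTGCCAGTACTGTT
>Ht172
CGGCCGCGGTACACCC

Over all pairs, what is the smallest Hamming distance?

4

Pairwise Hamming distances:
  Ht155 vs Ht399: 7
  Ht155 vs Ht172: 4
  Ht399 vs Ht172: 9
The smallest is 4, between Ht155 and Ht172.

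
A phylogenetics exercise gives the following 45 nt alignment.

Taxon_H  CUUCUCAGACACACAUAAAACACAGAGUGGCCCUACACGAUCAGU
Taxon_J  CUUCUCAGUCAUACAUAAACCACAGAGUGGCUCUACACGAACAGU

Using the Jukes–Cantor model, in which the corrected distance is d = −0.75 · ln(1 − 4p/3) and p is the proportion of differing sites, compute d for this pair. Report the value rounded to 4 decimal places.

The sequences differ at positions 9 (A/U), 12 (C/U), 20 (A/C), 32 (C/U), 41 (U/A).
p = 5/45 = 0.111111.
d = −0.75 · ln(1 − (4/3)·0.111111) = −0.75 · ln(0.851852) = −0.75 · (-0.160342) = 0.1203.

0.1203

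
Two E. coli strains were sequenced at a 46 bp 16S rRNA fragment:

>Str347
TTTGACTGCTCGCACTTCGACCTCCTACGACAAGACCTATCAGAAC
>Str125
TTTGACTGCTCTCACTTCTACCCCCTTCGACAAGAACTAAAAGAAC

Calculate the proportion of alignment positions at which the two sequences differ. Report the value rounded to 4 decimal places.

0.1522

Differing sites — 12:G/T; 19:G/T; 23:T/C; 27:A/T; 36:C/A; 40:T/A; 41:C/A.
There are 7 differences over 46 sites, so p = 7/46 = 0.1522.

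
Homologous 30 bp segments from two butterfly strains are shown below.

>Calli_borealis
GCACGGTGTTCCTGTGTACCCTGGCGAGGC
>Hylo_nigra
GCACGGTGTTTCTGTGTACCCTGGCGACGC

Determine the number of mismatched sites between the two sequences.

2

Differing sites — 11:C/T; 28:G/C.
That gives 2 mismatches out of 30 aligned sites, so the Hamming distance is 2.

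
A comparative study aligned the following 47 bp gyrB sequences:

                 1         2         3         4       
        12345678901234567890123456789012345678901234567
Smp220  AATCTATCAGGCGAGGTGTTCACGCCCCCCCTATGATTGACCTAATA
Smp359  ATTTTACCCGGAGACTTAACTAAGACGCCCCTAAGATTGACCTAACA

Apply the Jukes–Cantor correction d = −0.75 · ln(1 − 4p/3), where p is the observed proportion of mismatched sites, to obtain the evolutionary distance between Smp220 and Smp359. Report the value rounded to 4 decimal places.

Differing sites — 2:A/T; 4:C/T; 7:T/C; 9:A/C; 12:C/A; 15:G/C; 16:G/T; 18:G/A; 19:T/A; 20:T/C; 21:C/T; 23:C/A; 25:C/A; 27:C/G; 34:T/A; 46:T/C.
p = 16/47 = 0.340426.
d = −0.75 · ln(1 − (4/3)·0.340426) = −0.75 · ln(0.546099) = −0.75 · (-0.604955) = 0.4537.

0.4537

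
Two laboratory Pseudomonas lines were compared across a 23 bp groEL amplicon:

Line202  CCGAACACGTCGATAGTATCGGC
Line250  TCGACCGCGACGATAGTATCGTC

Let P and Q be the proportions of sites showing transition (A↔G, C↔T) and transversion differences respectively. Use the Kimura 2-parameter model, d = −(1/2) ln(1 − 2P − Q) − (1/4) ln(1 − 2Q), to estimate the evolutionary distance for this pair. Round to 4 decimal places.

Differing sites — 1:C/T (Ti); 5:A/C (Tv); 7:A/G (Ti); 10:T/A (Tv); 22:G/T (Tv).
Of the 5 differences, 2 transitions and 3 transversions over 23 sites: P = 2/23 = 0.086957, Q = 3/23 = 0.130435.
d = −0.5·ln(0.695651) − 0.25·ln(0.739130) = −0.5·(-0.362907) − 0.25·(-0.302281) = 0.2570.

0.2570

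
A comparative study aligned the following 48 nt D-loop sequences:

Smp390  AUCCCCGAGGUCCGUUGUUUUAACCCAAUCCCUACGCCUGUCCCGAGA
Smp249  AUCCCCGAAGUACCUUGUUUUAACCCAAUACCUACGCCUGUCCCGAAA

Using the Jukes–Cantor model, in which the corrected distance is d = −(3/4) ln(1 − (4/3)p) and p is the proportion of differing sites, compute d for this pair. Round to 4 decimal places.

0.1121

Mismatches occur at site 9 (G/A), site 12 (C/A), site 14 (G/C), site 30 (C/A), site 47 (G/A).
p = 5/48 = 0.104167.
d = −0.75 · ln(1 − (4/3)·0.104167) = −0.75 · ln(0.861111) = −0.75 · (-0.149532) = 0.1121.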